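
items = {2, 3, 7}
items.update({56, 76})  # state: {2, 3, 7, 56, 76}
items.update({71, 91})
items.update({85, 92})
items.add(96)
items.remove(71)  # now {2, 3, 7, 56, 76, 85, 91, 92, 96}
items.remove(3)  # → {2, 7, 56, 76, 85, 91, 92, 96}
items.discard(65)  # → {2, 7, 56, 76, 85, 91, 92, 96}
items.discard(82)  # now {2, 7, 56, 76, 85, 91, 92, 96}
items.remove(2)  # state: {7, 56, 76, 85, 91, 92, 96}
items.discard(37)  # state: {7, 56, 76, 85, 91, 92, 96}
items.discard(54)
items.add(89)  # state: {7, 56, 76, 85, 89, 91, 92, 96}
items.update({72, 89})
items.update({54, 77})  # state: {7, 54, 56, 72, 76, 77, 85, 89, 91, 92, 96}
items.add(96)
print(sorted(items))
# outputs [7, 54, 56, 72, 76, 77, 85, 89, 91, 92, 96]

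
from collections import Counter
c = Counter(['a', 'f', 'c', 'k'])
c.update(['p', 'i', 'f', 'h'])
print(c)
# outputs Counter({'f': 2, 'a': 1, 'c': 1, 'k': 1, 'p': 1, 'i': 1, 'h': 1})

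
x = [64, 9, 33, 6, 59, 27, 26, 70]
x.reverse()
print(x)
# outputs [70, 26, 27, 59, 6, 33, 9, 64]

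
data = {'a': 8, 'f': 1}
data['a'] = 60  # {'a': 60, 'f': 1}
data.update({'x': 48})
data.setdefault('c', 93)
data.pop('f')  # 1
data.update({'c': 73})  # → {'a': 60, 'x': 48, 'c': 73}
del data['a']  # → {'x': 48, 'c': 73}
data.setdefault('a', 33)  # 33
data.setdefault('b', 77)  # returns 77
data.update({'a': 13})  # {'x': 48, 'c': 73, 'a': 13, 'b': 77}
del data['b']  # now {'x': 48, 'c': 73, 'a': 13}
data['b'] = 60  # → {'x': 48, 'c': 73, 'a': 13, 'b': 60}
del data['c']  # {'x': 48, 'a': 13, 'b': 60}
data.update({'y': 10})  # {'x': 48, 'a': 13, 'b': 60, 'y': 10}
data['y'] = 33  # {'x': 48, 'a': 13, 'b': 60, 'y': 33}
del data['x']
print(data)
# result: {'a': 13, 'b': 60, 'y': 33}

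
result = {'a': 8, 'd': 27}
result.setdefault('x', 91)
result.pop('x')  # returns 91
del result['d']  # {'a': 8}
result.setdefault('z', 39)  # 39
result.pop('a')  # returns 8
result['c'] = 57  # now {'z': 39, 'c': 57}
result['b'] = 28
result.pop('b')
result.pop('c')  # 57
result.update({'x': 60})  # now {'z': 39, 'x': 60}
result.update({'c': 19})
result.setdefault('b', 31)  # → 31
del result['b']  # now {'z': 39, 'x': 60, 'c': 19}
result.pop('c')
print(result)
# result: {'z': 39, 'x': 60}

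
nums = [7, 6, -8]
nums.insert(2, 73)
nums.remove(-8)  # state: [7, 6, 73]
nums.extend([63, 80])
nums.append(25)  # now [7, 6, 73, 63, 80, 25]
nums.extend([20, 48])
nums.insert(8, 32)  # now [7, 6, 73, 63, 80, 25, 20, 48, 32]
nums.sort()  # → [6, 7, 20, 25, 32, 48, 63, 73, 80]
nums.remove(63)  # [6, 7, 20, 25, 32, 48, 73, 80]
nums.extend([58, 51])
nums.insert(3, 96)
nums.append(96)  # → [6, 7, 20, 96, 25, 32, 48, 73, 80, 58, 51, 96]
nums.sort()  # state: [6, 7, 20, 25, 32, 48, 51, 58, 73, 80, 96, 96]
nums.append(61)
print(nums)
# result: [6, 7, 20, 25, 32, 48, 51, 58, 73, 80, 96, 96, 61]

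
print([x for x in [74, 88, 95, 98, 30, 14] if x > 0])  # [74, 88, 95, 98, 30, 14]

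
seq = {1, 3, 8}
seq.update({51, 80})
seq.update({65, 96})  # {1, 3, 8, 51, 65, 80, 96}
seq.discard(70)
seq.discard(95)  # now {1, 3, 8, 51, 65, 80, 96}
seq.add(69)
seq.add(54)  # {1, 3, 8, 51, 54, 65, 69, 80, 96}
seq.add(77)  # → {1, 3, 8, 51, 54, 65, 69, 77, 80, 96}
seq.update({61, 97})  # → {1, 3, 8, 51, 54, 61, 65, 69, 77, 80, 96, 97}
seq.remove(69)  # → {1, 3, 8, 51, 54, 61, 65, 77, 80, 96, 97}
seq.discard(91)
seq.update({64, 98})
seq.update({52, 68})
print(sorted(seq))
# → [1, 3, 8, 51, 52, 54, 61, 64, 65, 68, 77, 80, 96, 97, 98]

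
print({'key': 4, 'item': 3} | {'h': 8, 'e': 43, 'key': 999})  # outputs {'key': 999, 'item': 3, 'h': 8, 'e': 43}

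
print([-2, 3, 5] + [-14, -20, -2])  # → [-2, 3, 5, -14, -20, -2]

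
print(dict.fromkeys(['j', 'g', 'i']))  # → {'j': None, 'g': None, 'i': None}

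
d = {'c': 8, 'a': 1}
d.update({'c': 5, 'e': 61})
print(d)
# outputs {'c': 5, 'a': 1, 'e': 61}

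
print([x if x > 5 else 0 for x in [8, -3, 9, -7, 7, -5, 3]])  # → [8, 0, 9, 0, 7, 0, 0]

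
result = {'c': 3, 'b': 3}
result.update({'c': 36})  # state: {'c': 36, 'b': 3}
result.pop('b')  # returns 3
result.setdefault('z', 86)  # 86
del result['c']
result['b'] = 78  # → {'z': 86, 'b': 78}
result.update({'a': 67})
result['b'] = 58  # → {'z': 86, 'b': 58, 'a': 67}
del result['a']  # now {'z': 86, 'b': 58}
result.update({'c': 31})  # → {'z': 86, 'b': 58, 'c': 31}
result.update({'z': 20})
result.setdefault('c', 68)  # 31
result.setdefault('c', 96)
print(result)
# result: {'z': 20, 'b': 58, 'c': 31}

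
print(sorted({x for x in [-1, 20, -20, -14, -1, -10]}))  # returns [-20, -14, -10, -1, 20]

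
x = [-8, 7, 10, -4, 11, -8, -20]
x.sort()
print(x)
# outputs [-20, -8, -8, -4, 7, 10, 11]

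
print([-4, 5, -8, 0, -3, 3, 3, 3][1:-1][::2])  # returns [5, 0, 3]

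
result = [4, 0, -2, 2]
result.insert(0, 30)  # [30, 4, 0, -2, 2]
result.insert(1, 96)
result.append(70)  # [30, 96, 4, 0, -2, 2, 70]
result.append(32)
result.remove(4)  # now [30, 96, 0, -2, 2, 70, 32]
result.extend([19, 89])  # [30, 96, 0, -2, 2, 70, 32, 19, 89]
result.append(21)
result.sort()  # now [-2, 0, 2, 19, 21, 30, 32, 70, 89, 96]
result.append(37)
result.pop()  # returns 37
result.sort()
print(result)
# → [-2, 0, 2, 19, 21, 30, 32, 70, 89, 96]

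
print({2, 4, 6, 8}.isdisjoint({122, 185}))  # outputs True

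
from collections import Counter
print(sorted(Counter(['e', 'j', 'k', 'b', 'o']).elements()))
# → ['b', 'e', 'j', 'k', 'o']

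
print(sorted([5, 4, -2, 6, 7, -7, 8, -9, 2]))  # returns [-9, -7, -2, 2, 4, 5, 6, 7, 8]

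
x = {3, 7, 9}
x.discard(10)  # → {3, 7, 9}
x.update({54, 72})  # {3, 7, 9, 54, 72}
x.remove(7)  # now {3, 9, 54, 72}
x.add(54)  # {3, 9, 54, 72}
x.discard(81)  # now {3, 9, 54, 72}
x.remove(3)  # {9, 54, 72}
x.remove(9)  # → {54, 72}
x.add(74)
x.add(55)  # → {54, 55, 72, 74}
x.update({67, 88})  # {54, 55, 67, 72, 74, 88}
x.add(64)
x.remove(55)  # {54, 64, 67, 72, 74, 88}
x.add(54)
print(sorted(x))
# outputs [54, 64, 67, 72, 74, 88]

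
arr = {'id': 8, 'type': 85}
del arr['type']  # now {'id': 8}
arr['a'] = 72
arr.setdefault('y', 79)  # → 79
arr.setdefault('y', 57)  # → 79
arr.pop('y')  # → 79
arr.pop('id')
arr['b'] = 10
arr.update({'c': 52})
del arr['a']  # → {'b': 10, 'c': 52}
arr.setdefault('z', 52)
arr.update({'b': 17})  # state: {'b': 17, 'c': 52, 'z': 52}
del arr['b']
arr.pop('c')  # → 52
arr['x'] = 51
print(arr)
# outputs {'z': 52, 'x': 51}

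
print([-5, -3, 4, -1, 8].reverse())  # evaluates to None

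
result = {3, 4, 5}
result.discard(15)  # {3, 4, 5}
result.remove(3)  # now {4, 5}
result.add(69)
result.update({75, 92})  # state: {4, 5, 69, 75, 92}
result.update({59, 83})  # {4, 5, 59, 69, 75, 83, 92}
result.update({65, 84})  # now {4, 5, 59, 65, 69, 75, 83, 84, 92}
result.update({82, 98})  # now {4, 5, 59, 65, 69, 75, 82, 83, 84, 92, 98}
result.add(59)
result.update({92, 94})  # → {4, 5, 59, 65, 69, 75, 82, 83, 84, 92, 94, 98}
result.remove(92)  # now {4, 5, 59, 65, 69, 75, 82, 83, 84, 94, 98}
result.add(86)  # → {4, 5, 59, 65, 69, 75, 82, 83, 84, 86, 94, 98}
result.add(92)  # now {4, 5, 59, 65, 69, 75, 82, 83, 84, 86, 92, 94, 98}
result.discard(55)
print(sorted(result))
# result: [4, 5, 59, 65, 69, 75, 82, 83, 84, 86, 92, 94, 98]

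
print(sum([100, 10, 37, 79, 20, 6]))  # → 252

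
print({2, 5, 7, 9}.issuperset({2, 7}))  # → True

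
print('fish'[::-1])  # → hsif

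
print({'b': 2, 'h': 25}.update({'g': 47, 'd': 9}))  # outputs None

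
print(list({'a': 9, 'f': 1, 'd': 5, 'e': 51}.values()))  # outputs [9, 1, 5, 51]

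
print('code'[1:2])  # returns o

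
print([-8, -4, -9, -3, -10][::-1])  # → [-10, -3, -9, -4, -8]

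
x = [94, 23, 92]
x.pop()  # 92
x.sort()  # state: [23, 94]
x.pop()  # 94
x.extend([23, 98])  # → [23, 23, 98]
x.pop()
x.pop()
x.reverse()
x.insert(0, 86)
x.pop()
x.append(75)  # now [86, 75]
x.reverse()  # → [75, 86]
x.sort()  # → [75, 86]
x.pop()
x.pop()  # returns 75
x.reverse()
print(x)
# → []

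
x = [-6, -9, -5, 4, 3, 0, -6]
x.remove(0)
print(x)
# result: [-6, -9, -5, 4, 3, -6]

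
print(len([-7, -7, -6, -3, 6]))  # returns 5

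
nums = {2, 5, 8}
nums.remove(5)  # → {2, 8}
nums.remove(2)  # {8}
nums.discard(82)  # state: {8}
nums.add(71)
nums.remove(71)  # {8}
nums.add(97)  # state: {8, 97}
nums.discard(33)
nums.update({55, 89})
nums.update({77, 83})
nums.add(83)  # {8, 55, 77, 83, 89, 97}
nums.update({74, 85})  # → {8, 55, 74, 77, 83, 85, 89, 97}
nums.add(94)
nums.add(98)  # {8, 55, 74, 77, 83, 85, 89, 94, 97, 98}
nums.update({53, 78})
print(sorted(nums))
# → [8, 53, 55, 74, 77, 78, 83, 85, 89, 94, 97, 98]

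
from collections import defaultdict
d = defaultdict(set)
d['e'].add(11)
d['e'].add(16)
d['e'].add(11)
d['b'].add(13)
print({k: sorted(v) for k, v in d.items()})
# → {'e': [11, 16], 'b': [13]}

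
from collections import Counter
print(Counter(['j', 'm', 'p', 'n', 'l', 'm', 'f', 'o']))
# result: Counter({'m': 2, 'j': 1, 'p': 1, 'n': 1, 'l': 1, 'f': 1, 'o': 1})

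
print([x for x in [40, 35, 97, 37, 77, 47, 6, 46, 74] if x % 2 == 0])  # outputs [40, 6, 46, 74]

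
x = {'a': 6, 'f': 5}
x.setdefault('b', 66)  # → 66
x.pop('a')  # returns 6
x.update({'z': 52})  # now {'f': 5, 'b': 66, 'z': 52}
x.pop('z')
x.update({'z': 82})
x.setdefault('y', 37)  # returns 37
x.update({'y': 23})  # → {'f': 5, 'b': 66, 'z': 82, 'y': 23}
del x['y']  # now {'f': 5, 'b': 66, 'z': 82}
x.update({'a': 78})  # {'f': 5, 'b': 66, 'z': 82, 'a': 78}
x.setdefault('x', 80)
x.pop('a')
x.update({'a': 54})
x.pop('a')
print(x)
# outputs {'f': 5, 'b': 66, 'z': 82, 'x': 80}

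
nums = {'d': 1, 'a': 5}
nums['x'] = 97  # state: {'d': 1, 'a': 5, 'x': 97}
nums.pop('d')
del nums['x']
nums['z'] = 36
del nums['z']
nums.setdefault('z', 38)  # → 38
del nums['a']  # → {'z': 38}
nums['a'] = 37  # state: {'z': 38, 'a': 37}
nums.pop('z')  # 38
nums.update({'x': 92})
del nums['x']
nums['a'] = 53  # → {'a': 53}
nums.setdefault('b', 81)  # 81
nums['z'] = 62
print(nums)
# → {'a': 53, 'b': 81, 'z': 62}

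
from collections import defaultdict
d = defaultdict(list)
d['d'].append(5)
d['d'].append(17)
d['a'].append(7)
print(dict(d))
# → {'d': [5, 17], 'a': [7]}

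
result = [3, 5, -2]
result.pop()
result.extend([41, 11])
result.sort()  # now [3, 5, 11, 41]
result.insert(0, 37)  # [37, 3, 5, 11, 41]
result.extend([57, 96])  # [37, 3, 5, 11, 41, 57, 96]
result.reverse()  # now [96, 57, 41, 11, 5, 3, 37]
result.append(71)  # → [96, 57, 41, 11, 5, 3, 37, 71]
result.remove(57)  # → [96, 41, 11, 5, 3, 37, 71]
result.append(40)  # [96, 41, 11, 5, 3, 37, 71, 40]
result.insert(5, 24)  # [96, 41, 11, 5, 3, 24, 37, 71, 40]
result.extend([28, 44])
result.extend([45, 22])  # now [96, 41, 11, 5, 3, 24, 37, 71, 40, 28, 44, 45, 22]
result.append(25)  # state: [96, 41, 11, 5, 3, 24, 37, 71, 40, 28, 44, 45, 22, 25]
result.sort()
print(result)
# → [3, 5, 11, 22, 24, 25, 28, 37, 40, 41, 44, 45, 71, 96]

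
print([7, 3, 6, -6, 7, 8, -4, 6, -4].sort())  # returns None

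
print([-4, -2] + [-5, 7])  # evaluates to [-4, -2, -5, 7]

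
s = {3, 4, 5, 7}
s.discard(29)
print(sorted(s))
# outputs [3, 4, 5, 7]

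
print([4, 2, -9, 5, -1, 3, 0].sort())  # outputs None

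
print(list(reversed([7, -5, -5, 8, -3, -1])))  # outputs [-1, -3, 8, -5, -5, 7]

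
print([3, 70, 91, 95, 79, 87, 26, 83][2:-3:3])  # [91]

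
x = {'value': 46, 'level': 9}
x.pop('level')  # 9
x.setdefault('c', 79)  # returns 79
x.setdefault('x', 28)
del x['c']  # {'value': 46, 'x': 28}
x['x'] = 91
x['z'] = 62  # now {'value': 46, 'x': 91, 'z': 62}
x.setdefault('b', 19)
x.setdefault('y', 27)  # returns 27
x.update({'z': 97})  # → {'value': 46, 'x': 91, 'z': 97, 'b': 19, 'y': 27}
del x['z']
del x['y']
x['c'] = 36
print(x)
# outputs {'value': 46, 'x': 91, 'b': 19, 'c': 36}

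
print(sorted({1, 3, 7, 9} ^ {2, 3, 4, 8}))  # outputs [1, 2, 4, 7, 8, 9]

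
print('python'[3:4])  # h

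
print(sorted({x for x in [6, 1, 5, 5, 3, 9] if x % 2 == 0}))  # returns [6]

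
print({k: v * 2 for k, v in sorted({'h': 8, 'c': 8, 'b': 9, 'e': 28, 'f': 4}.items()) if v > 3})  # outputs {'b': 18, 'c': 16, 'e': 56, 'f': 8, 'h': 16}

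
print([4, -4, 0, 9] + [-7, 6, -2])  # [4, -4, 0, 9, -7, 6, -2]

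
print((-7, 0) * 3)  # (-7, 0, -7, 0, -7, 0)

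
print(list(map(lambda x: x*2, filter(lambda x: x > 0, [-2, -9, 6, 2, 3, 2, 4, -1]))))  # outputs [12, 4, 6, 4, 8]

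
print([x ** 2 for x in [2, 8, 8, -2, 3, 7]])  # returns [4, 64, 64, 4, 9, 49]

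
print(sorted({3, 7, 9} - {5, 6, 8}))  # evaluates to [3, 7, 9]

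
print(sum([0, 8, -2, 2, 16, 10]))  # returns 34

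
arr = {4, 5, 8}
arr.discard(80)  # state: {4, 5, 8}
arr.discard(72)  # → {4, 5, 8}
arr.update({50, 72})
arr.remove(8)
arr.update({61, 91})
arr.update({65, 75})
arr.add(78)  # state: {4, 5, 50, 61, 65, 72, 75, 78, 91}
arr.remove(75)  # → {4, 5, 50, 61, 65, 72, 78, 91}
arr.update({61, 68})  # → {4, 5, 50, 61, 65, 68, 72, 78, 91}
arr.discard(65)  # {4, 5, 50, 61, 68, 72, 78, 91}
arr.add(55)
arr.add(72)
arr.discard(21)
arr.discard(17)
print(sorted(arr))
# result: [4, 5, 50, 55, 61, 68, 72, 78, 91]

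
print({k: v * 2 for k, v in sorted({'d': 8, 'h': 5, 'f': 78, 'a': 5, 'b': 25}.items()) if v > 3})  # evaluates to {'a': 10, 'b': 50, 'd': 16, 'f': 156, 'h': 10}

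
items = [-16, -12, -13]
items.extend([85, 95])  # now [-16, -12, -13, 85, 95]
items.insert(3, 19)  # [-16, -12, -13, 19, 85, 95]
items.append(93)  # [-16, -12, -13, 19, 85, 95, 93]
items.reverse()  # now [93, 95, 85, 19, -13, -12, -16]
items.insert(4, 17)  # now [93, 95, 85, 19, 17, -13, -12, -16]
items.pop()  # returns -16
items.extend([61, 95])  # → [93, 95, 85, 19, 17, -13, -12, 61, 95]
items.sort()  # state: [-13, -12, 17, 19, 61, 85, 93, 95, 95]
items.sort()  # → [-13, -12, 17, 19, 61, 85, 93, 95, 95]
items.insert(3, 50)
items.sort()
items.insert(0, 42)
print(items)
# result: [42, -13, -12, 17, 19, 50, 61, 85, 93, 95, 95]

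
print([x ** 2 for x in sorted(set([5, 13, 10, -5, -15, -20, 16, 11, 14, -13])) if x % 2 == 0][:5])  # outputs [400, 100, 196, 256]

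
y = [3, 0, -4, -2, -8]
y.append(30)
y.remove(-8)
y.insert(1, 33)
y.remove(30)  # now [3, 33, 0, -4, -2]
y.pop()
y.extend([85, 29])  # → [3, 33, 0, -4, 85, 29]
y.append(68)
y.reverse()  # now [68, 29, 85, -4, 0, 33, 3]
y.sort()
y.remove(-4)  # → [0, 3, 29, 33, 68, 85]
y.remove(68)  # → [0, 3, 29, 33, 85]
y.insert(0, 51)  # [51, 0, 3, 29, 33, 85]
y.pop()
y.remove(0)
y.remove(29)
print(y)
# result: [51, 3, 33]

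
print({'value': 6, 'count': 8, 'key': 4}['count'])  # 8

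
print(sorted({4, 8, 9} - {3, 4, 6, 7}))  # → [8, 9]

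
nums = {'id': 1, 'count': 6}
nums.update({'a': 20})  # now {'id': 1, 'count': 6, 'a': 20}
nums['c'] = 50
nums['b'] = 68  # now {'id': 1, 'count': 6, 'a': 20, 'c': 50, 'b': 68}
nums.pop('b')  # 68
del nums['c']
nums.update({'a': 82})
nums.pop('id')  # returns 1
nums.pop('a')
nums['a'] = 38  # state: {'count': 6, 'a': 38}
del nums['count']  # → {'a': 38}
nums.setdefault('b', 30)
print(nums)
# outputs {'a': 38, 'b': 30}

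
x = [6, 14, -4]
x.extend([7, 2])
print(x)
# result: [6, 14, -4, 7, 2]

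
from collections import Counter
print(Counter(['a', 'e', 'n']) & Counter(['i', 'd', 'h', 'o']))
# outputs Counter()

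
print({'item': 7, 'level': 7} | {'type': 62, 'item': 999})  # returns {'item': 999, 'level': 7, 'type': 62}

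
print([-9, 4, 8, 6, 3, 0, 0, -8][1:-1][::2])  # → [4, 6, 0]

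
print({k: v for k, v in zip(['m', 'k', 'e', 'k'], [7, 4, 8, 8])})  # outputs {'m': 7, 'k': 8, 'e': 8}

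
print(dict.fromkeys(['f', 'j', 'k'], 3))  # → {'f': 3, 'j': 3, 'k': 3}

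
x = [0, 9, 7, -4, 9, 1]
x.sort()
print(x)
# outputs [-4, 0, 1, 7, 9, 9]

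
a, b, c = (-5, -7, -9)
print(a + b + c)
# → -21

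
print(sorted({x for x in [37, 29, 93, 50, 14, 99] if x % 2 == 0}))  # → [14, 50]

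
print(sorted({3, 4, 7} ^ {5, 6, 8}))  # [3, 4, 5, 6, 7, 8]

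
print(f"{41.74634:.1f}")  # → 41.7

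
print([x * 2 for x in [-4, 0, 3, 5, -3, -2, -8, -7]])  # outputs [-8, 0, 6, 10, -6, -4, -16, -14]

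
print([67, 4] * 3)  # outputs [67, 4, 67, 4, 67, 4]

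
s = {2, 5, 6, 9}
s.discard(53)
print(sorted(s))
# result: [2, 5, 6, 9]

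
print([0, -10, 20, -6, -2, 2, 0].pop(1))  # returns -10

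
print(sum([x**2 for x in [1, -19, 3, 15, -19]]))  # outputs 957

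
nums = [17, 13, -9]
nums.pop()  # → -9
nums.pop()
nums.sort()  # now [17]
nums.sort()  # [17]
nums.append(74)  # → [17, 74]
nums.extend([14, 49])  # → [17, 74, 14, 49]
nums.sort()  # [14, 17, 49, 74]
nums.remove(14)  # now [17, 49, 74]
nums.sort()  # [17, 49, 74]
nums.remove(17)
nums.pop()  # 74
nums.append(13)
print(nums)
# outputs [49, 13]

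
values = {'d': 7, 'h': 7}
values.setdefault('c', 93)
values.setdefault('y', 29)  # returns 29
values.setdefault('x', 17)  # 17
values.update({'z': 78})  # {'d': 7, 'h': 7, 'c': 93, 'y': 29, 'x': 17, 'z': 78}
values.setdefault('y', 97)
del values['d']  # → {'h': 7, 'c': 93, 'y': 29, 'x': 17, 'z': 78}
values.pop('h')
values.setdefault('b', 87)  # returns 87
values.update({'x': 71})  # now {'c': 93, 'y': 29, 'x': 71, 'z': 78, 'b': 87}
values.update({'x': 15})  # {'c': 93, 'y': 29, 'x': 15, 'z': 78, 'b': 87}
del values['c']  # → {'y': 29, 'x': 15, 'z': 78, 'b': 87}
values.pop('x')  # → 15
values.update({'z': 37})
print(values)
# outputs {'y': 29, 'z': 37, 'b': 87}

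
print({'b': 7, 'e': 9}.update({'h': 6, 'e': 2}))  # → None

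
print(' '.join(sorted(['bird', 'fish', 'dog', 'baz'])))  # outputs baz bird dog fish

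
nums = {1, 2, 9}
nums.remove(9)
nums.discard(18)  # {1, 2}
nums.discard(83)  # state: {1, 2}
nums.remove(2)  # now {1}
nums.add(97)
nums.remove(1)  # {97}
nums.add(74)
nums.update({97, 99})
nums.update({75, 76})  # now {74, 75, 76, 97, 99}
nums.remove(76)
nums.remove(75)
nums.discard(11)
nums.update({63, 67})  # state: {63, 67, 74, 97, 99}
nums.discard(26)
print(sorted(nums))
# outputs [63, 67, 74, 97, 99]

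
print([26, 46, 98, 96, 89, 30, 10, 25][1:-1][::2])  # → [46, 96, 30]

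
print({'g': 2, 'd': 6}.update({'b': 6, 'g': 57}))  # None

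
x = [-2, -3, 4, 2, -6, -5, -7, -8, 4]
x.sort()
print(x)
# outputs [-8, -7, -6, -5, -3, -2, 2, 4, 4]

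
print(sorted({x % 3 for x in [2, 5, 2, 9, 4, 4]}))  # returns [0, 1, 2]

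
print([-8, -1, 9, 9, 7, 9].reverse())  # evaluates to None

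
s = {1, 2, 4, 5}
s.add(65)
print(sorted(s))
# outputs [1, 2, 4, 5, 65]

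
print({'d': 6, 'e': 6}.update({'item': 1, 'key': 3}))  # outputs None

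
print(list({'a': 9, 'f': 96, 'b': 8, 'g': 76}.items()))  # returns [('a', 9), ('f', 96), ('b', 8), ('g', 76)]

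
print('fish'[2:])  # sh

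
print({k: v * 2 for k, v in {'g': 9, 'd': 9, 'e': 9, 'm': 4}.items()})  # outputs {'g': 18, 'd': 18, 'e': 18, 'm': 8}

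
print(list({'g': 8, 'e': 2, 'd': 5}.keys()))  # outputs ['g', 'e', 'd']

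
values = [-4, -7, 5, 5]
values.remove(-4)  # [-7, 5, 5]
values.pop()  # 5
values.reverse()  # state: [5, -7]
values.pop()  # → -7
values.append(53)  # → [5, 53]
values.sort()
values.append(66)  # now [5, 53, 66]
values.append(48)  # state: [5, 53, 66, 48]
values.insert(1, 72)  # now [5, 72, 53, 66, 48]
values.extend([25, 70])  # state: [5, 72, 53, 66, 48, 25, 70]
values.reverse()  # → [70, 25, 48, 66, 53, 72, 5]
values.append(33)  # [70, 25, 48, 66, 53, 72, 5, 33]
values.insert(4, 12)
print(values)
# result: [70, 25, 48, 66, 12, 53, 72, 5, 33]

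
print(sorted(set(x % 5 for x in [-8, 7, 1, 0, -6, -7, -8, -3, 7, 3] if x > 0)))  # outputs [1, 2, 3]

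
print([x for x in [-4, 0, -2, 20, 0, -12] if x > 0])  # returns [20]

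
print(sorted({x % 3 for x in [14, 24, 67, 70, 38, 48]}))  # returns [0, 1, 2]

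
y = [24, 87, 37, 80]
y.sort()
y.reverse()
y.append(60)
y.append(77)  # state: [87, 80, 37, 24, 60, 77]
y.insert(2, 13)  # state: [87, 80, 13, 37, 24, 60, 77]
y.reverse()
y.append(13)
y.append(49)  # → [77, 60, 24, 37, 13, 80, 87, 13, 49]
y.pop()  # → 49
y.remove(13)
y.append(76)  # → [77, 60, 24, 37, 80, 87, 13, 76]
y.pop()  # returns 76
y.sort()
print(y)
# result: [13, 24, 37, 60, 77, 80, 87]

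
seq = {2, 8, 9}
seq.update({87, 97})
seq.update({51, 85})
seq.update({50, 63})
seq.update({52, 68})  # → {2, 8, 9, 50, 51, 52, 63, 68, 85, 87, 97}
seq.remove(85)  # {2, 8, 9, 50, 51, 52, 63, 68, 87, 97}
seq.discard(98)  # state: {2, 8, 9, 50, 51, 52, 63, 68, 87, 97}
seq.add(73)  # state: {2, 8, 9, 50, 51, 52, 63, 68, 73, 87, 97}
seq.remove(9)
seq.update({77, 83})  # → {2, 8, 50, 51, 52, 63, 68, 73, 77, 83, 87, 97}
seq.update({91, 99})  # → {2, 8, 50, 51, 52, 63, 68, 73, 77, 83, 87, 91, 97, 99}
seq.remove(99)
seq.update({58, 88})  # {2, 8, 50, 51, 52, 58, 63, 68, 73, 77, 83, 87, 88, 91, 97}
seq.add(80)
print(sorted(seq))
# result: [2, 8, 50, 51, 52, 58, 63, 68, 73, 77, 80, 83, 87, 88, 91, 97]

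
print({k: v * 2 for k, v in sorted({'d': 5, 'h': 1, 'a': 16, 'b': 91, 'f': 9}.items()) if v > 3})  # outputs {'a': 32, 'b': 182, 'd': 10, 'f': 18}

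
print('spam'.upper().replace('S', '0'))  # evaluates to 0PAM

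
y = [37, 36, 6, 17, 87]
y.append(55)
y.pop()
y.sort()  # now [6, 17, 36, 37, 87]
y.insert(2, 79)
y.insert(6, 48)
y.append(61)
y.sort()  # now [6, 17, 36, 37, 48, 61, 79, 87]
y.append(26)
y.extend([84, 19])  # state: [6, 17, 36, 37, 48, 61, 79, 87, 26, 84, 19]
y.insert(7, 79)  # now [6, 17, 36, 37, 48, 61, 79, 79, 87, 26, 84, 19]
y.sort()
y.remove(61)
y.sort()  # [6, 17, 19, 26, 36, 37, 48, 79, 79, 84, 87]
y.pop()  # 87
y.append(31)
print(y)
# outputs [6, 17, 19, 26, 36, 37, 48, 79, 79, 84, 31]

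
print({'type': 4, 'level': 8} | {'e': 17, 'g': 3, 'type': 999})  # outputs {'type': 999, 'level': 8, 'e': 17, 'g': 3}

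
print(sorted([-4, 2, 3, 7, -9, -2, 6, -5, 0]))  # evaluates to [-9, -5, -4, -2, 0, 2, 3, 6, 7]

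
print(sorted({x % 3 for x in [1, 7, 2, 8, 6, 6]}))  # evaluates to [0, 1, 2]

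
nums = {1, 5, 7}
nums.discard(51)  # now {1, 5, 7}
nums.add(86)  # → {1, 5, 7, 86}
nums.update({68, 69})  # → {1, 5, 7, 68, 69, 86}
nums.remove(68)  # {1, 5, 7, 69, 86}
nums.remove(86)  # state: {1, 5, 7, 69}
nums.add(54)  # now {1, 5, 7, 54, 69}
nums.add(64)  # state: {1, 5, 7, 54, 64, 69}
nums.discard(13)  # {1, 5, 7, 54, 64, 69}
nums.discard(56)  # {1, 5, 7, 54, 64, 69}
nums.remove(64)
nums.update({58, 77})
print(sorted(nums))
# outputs [1, 5, 7, 54, 58, 69, 77]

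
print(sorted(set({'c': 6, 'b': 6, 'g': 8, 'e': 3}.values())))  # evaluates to [3, 6, 8]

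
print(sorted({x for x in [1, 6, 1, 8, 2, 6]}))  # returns [1, 2, 6, 8]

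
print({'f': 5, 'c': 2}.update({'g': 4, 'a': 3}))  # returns None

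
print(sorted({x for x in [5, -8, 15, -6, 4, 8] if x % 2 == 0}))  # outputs [-8, -6, 4, 8]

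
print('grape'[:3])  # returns gra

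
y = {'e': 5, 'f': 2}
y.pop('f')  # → 2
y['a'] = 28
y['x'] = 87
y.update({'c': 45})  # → {'e': 5, 'a': 28, 'x': 87, 'c': 45}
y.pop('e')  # 5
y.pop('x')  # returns 87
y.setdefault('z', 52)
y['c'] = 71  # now {'a': 28, 'c': 71, 'z': 52}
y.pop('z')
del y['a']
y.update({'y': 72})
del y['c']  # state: {'y': 72}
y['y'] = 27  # {'y': 27}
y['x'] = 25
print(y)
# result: {'y': 27, 'x': 25}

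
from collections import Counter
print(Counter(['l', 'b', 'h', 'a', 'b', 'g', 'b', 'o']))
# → Counter({'b': 3, 'l': 1, 'h': 1, 'a': 1, 'g': 1, 'o': 1})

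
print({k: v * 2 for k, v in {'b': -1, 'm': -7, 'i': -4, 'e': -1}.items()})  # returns {'b': -2, 'm': -14, 'i': -8, 'e': -2}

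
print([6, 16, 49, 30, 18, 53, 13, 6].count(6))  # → 2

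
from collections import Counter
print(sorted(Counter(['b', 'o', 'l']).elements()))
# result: ['b', 'l', 'o']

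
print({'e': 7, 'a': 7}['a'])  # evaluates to 7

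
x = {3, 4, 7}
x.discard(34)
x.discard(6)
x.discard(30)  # {3, 4, 7}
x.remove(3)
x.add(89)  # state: {4, 7, 89}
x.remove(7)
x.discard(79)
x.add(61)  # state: {4, 61, 89}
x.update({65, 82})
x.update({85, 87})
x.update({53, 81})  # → {4, 53, 61, 65, 81, 82, 85, 87, 89}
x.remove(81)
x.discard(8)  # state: {4, 53, 61, 65, 82, 85, 87, 89}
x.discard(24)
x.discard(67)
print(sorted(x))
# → [4, 53, 61, 65, 82, 85, 87, 89]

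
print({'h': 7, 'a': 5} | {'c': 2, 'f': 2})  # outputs {'h': 7, 'a': 5, 'c': 2, 'f': 2}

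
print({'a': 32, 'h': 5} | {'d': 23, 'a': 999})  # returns {'a': 999, 'h': 5, 'd': 23}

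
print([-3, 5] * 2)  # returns [-3, 5, -3, 5]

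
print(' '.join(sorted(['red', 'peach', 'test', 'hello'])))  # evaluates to hello peach red test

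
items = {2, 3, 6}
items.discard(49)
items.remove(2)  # {3, 6}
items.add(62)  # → {3, 6, 62}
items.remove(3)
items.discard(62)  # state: {6}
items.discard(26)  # {6}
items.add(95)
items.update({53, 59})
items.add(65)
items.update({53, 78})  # {6, 53, 59, 65, 78, 95}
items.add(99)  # {6, 53, 59, 65, 78, 95, 99}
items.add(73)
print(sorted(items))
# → [6, 53, 59, 65, 73, 78, 95, 99]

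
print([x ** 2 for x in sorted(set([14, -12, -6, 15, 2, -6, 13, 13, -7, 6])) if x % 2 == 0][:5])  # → [144, 36, 4, 36, 196]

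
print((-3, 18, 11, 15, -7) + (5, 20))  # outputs (-3, 18, 11, 15, -7, 5, 20)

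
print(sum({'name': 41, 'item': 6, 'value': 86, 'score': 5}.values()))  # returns 138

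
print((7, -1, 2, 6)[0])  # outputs 7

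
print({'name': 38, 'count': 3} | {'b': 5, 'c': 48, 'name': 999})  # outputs {'name': 999, 'count': 3, 'b': 5, 'c': 48}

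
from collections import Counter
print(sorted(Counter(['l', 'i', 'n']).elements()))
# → ['i', 'l', 'n']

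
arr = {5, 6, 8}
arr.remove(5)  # {6, 8}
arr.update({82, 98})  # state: {6, 8, 82, 98}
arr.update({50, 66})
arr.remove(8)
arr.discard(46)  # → {6, 50, 66, 82, 98}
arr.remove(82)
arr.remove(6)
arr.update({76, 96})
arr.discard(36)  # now {50, 66, 76, 96, 98}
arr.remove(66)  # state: {50, 76, 96, 98}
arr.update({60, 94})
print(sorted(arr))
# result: [50, 60, 76, 94, 96, 98]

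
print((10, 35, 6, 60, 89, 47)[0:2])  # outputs (10, 35)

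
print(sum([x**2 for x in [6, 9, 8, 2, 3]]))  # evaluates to 194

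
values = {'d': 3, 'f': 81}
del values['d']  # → {'f': 81}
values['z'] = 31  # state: {'f': 81, 'z': 31}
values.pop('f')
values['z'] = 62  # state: {'z': 62}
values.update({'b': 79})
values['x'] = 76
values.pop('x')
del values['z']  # {'b': 79}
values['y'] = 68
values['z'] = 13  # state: {'b': 79, 'y': 68, 'z': 13}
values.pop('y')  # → 68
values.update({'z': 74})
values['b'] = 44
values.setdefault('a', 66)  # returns 66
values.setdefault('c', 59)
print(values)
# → {'b': 44, 'z': 74, 'a': 66, 'c': 59}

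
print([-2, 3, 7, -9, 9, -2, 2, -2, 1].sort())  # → None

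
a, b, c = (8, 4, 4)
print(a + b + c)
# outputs 16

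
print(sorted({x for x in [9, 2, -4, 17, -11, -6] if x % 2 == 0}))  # [-6, -4, 2]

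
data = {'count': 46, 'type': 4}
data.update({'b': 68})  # {'count': 46, 'type': 4, 'b': 68}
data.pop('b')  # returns 68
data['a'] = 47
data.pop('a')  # 47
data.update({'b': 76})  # {'count': 46, 'type': 4, 'b': 76}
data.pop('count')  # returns 46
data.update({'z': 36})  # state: {'type': 4, 'b': 76, 'z': 36}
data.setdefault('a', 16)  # 16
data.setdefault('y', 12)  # 12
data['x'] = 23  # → {'type': 4, 'b': 76, 'z': 36, 'a': 16, 'y': 12, 'x': 23}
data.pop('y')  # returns 12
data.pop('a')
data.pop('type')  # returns 4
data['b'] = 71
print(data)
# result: {'b': 71, 'z': 36, 'x': 23}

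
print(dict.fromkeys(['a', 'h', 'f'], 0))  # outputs {'a': 0, 'h': 0, 'f': 0}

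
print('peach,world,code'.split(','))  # ['peach', 'world', 'code']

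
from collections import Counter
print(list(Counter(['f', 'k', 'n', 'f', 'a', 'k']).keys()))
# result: ['f', 'k', 'n', 'a']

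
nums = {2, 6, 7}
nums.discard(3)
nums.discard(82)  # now {2, 6, 7}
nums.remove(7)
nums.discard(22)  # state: {2, 6}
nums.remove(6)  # {2}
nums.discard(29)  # {2}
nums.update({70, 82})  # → {2, 70, 82}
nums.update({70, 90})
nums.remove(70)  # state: {2, 82, 90}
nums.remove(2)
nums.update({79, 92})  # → {79, 82, 90, 92}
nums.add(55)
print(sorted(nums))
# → [55, 79, 82, 90, 92]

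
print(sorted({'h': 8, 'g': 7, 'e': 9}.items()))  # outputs [('e', 9), ('g', 7), ('h', 8)]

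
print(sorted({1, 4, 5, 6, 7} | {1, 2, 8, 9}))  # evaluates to [1, 2, 4, 5, 6, 7, 8, 9]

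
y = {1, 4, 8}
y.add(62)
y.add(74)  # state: {1, 4, 8, 62, 74}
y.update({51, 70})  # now {1, 4, 8, 51, 62, 70, 74}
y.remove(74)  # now {1, 4, 8, 51, 62, 70}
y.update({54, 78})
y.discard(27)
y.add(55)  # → {1, 4, 8, 51, 54, 55, 62, 70, 78}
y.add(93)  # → {1, 4, 8, 51, 54, 55, 62, 70, 78, 93}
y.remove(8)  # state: {1, 4, 51, 54, 55, 62, 70, 78, 93}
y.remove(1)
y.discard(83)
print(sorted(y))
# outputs [4, 51, 54, 55, 62, 70, 78, 93]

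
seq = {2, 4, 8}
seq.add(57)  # {2, 4, 8, 57}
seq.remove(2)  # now {4, 8, 57}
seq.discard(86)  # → {4, 8, 57}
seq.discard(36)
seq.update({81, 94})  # {4, 8, 57, 81, 94}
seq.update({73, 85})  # {4, 8, 57, 73, 81, 85, 94}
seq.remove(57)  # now {4, 8, 73, 81, 85, 94}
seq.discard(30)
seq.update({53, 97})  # {4, 8, 53, 73, 81, 85, 94, 97}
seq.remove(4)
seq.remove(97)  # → {8, 53, 73, 81, 85, 94}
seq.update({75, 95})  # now {8, 53, 73, 75, 81, 85, 94, 95}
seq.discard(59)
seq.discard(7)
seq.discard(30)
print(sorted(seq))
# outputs [8, 53, 73, 75, 81, 85, 94, 95]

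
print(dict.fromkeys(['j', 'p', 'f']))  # {'j': None, 'p': None, 'f': None}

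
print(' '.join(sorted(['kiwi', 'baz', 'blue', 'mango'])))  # baz blue kiwi mango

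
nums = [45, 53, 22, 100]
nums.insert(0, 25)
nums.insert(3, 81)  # [25, 45, 53, 81, 22, 100]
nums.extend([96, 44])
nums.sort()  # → [22, 25, 44, 45, 53, 81, 96, 100]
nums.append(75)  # [22, 25, 44, 45, 53, 81, 96, 100, 75]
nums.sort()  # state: [22, 25, 44, 45, 53, 75, 81, 96, 100]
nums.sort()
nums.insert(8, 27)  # [22, 25, 44, 45, 53, 75, 81, 96, 27, 100]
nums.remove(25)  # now [22, 44, 45, 53, 75, 81, 96, 27, 100]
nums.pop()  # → 100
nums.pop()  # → 27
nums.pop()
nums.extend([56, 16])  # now [22, 44, 45, 53, 75, 81, 56, 16]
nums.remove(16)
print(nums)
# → [22, 44, 45, 53, 75, 81, 56]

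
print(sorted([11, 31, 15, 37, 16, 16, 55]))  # [11, 15, 16, 16, 31, 37, 55]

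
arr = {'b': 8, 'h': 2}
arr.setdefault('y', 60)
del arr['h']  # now {'b': 8, 'y': 60}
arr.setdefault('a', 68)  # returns 68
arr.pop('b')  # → 8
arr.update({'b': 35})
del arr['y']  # {'a': 68, 'b': 35}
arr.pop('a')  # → 68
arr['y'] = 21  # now {'b': 35, 'y': 21}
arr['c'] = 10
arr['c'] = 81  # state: {'b': 35, 'y': 21, 'c': 81}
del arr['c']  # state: {'b': 35, 'y': 21}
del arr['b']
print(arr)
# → {'y': 21}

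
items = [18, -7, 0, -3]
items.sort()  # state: [-7, -3, 0, 18]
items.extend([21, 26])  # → [-7, -3, 0, 18, 21, 26]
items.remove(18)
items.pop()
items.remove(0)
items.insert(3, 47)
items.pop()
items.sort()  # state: [-7, -3, 21]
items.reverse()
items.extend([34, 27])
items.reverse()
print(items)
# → [27, 34, -7, -3, 21]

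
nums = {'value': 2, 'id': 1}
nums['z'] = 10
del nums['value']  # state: {'id': 1, 'z': 10}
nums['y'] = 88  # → {'id': 1, 'z': 10, 'y': 88}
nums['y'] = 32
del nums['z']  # {'id': 1, 'y': 32}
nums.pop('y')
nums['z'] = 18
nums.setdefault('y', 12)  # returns 12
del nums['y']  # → {'id': 1, 'z': 18}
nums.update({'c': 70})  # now {'id': 1, 'z': 18, 'c': 70}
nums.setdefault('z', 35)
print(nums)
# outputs {'id': 1, 'z': 18, 'c': 70}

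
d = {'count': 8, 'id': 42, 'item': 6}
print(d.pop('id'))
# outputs 42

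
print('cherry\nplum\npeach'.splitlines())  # ['cherry', 'plum', 'peach']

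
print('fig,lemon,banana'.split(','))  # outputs ['fig', 'lemon', 'banana']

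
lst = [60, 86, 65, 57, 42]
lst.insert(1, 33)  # [60, 33, 86, 65, 57, 42]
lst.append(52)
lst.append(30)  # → [60, 33, 86, 65, 57, 42, 52, 30]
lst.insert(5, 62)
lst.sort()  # [30, 33, 42, 52, 57, 60, 62, 65, 86]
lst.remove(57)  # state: [30, 33, 42, 52, 60, 62, 65, 86]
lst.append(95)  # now [30, 33, 42, 52, 60, 62, 65, 86, 95]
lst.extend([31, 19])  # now [30, 33, 42, 52, 60, 62, 65, 86, 95, 31, 19]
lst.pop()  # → 19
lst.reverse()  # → [31, 95, 86, 65, 62, 60, 52, 42, 33, 30]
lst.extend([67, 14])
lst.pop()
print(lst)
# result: [31, 95, 86, 65, 62, 60, 52, 42, 33, 30, 67]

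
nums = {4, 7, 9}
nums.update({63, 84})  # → {4, 7, 9, 63, 84}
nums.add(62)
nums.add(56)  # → {4, 7, 9, 56, 62, 63, 84}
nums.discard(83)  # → {4, 7, 9, 56, 62, 63, 84}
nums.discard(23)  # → {4, 7, 9, 56, 62, 63, 84}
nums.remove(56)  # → {4, 7, 9, 62, 63, 84}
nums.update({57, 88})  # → {4, 7, 9, 57, 62, 63, 84, 88}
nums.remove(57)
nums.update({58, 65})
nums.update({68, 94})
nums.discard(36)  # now {4, 7, 9, 58, 62, 63, 65, 68, 84, 88, 94}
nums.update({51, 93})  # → {4, 7, 9, 51, 58, 62, 63, 65, 68, 84, 88, 93, 94}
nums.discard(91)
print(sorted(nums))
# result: [4, 7, 9, 51, 58, 62, 63, 65, 68, 84, 88, 93, 94]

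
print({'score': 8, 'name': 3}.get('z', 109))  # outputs 109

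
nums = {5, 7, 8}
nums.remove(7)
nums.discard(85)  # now {5, 8}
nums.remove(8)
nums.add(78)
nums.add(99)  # {5, 78, 99}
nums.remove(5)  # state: {78, 99}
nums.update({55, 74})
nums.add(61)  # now {55, 61, 74, 78, 99}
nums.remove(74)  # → {55, 61, 78, 99}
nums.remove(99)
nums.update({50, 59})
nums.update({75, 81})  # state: {50, 55, 59, 61, 75, 78, 81}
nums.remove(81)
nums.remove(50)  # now {55, 59, 61, 75, 78}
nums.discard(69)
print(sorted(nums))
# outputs [55, 59, 61, 75, 78]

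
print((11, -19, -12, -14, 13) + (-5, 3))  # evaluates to (11, -19, -12, -14, 13, -5, 3)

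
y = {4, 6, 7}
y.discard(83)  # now {4, 6, 7}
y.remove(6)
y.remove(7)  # {4}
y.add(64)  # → {4, 64}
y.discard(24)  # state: {4, 64}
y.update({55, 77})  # {4, 55, 64, 77}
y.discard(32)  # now {4, 55, 64, 77}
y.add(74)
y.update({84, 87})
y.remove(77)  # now {4, 55, 64, 74, 84, 87}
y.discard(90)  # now {4, 55, 64, 74, 84, 87}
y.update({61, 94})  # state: {4, 55, 61, 64, 74, 84, 87, 94}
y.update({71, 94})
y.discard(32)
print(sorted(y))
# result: [4, 55, 61, 64, 71, 74, 84, 87, 94]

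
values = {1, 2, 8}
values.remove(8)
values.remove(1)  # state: {2}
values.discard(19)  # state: {2}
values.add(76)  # {2, 76}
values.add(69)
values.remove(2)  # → {69, 76}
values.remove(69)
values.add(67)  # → {67, 76}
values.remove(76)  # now {67}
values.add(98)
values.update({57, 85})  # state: {57, 67, 85, 98}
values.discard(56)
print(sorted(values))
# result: [57, 67, 85, 98]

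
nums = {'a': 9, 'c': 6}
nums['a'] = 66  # {'a': 66, 'c': 6}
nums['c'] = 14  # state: {'a': 66, 'c': 14}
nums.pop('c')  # 14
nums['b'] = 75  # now {'a': 66, 'b': 75}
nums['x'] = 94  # {'a': 66, 'b': 75, 'x': 94}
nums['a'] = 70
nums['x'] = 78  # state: {'a': 70, 'b': 75, 'x': 78}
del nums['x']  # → {'a': 70, 'b': 75}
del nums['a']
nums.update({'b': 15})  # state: {'b': 15}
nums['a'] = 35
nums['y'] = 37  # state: {'b': 15, 'a': 35, 'y': 37}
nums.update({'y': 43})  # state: {'b': 15, 'a': 35, 'y': 43}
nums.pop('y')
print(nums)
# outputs {'b': 15, 'a': 35}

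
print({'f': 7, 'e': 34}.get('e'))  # 34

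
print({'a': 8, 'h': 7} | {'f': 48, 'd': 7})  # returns {'a': 8, 'h': 7, 'f': 48, 'd': 7}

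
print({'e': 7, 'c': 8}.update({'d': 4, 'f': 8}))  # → None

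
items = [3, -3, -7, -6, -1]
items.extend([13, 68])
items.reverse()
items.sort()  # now [-7, -6, -3, -1, 3, 13, 68]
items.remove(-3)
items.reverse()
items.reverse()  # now [-7, -6, -1, 3, 13, 68]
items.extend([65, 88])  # [-7, -6, -1, 3, 13, 68, 65, 88]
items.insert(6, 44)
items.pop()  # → 88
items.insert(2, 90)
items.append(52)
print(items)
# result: [-7, -6, 90, -1, 3, 13, 68, 44, 65, 52]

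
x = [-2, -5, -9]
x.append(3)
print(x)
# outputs [-2, -5, -9, 3]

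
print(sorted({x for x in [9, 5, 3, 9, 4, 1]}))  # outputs [1, 3, 4, 5, 9]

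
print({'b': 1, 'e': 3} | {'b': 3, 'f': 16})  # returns {'b': 3, 'e': 3, 'f': 16}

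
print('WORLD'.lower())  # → world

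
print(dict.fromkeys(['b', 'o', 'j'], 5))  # {'b': 5, 'o': 5, 'j': 5}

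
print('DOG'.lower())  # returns dog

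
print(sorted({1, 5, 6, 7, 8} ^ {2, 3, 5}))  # [1, 2, 3, 6, 7, 8]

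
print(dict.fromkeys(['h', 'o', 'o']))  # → {'h': None, 'o': None}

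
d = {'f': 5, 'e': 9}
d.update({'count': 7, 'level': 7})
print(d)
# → {'f': 5, 'e': 9, 'count': 7, 'level': 7}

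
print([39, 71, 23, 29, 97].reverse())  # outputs None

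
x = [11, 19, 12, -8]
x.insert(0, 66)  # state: [66, 11, 19, 12, -8]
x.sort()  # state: [-8, 11, 12, 19, 66]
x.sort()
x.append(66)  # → [-8, 11, 12, 19, 66, 66]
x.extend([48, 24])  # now [-8, 11, 12, 19, 66, 66, 48, 24]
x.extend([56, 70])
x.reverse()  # [70, 56, 24, 48, 66, 66, 19, 12, 11, -8]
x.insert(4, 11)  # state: [70, 56, 24, 48, 11, 66, 66, 19, 12, 11, -8]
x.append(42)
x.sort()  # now [-8, 11, 11, 12, 19, 24, 42, 48, 56, 66, 66, 70]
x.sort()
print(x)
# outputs [-8, 11, 11, 12, 19, 24, 42, 48, 56, 66, 66, 70]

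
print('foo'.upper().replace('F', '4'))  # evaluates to 4OO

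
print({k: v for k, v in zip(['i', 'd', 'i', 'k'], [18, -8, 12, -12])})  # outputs {'i': 12, 'd': -8, 'k': -12}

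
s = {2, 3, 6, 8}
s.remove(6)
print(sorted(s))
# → [2, 3, 8]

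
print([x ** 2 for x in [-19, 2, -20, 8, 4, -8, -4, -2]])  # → [361, 4, 400, 64, 16, 64, 16, 4]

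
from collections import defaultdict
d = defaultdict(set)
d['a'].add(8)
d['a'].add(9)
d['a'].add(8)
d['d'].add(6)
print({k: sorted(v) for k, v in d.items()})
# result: {'a': [8, 9], 'd': [6]}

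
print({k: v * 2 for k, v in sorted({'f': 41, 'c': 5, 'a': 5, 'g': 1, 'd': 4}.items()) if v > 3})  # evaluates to {'a': 10, 'c': 10, 'd': 8, 'f': 82}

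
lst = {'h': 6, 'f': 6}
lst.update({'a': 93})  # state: {'h': 6, 'f': 6, 'a': 93}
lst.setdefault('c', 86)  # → 86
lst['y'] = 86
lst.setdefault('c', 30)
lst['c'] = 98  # {'h': 6, 'f': 6, 'a': 93, 'c': 98, 'y': 86}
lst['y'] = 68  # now {'h': 6, 'f': 6, 'a': 93, 'c': 98, 'y': 68}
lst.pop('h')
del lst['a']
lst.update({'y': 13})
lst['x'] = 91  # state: {'f': 6, 'c': 98, 'y': 13, 'x': 91}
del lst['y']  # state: {'f': 6, 'c': 98, 'x': 91}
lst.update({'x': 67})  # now {'f': 6, 'c': 98, 'x': 67}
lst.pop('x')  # 67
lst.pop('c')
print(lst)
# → {'f': 6}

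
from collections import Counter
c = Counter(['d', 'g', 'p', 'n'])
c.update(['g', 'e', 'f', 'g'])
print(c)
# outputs Counter({'g': 3, 'd': 1, 'p': 1, 'n': 1, 'e': 1, 'f': 1})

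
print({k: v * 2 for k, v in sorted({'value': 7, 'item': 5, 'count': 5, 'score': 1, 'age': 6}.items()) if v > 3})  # {'age': 12, 'count': 10, 'item': 10, 'value': 14}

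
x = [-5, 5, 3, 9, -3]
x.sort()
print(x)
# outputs [-5, -3, 3, 5, 9]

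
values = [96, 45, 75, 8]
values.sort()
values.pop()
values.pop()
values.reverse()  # [45, 8]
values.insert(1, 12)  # [45, 12, 8]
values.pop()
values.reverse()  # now [12, 45]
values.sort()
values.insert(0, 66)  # [66, 12, 45]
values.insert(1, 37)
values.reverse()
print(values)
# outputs [45, 12, 37, 66]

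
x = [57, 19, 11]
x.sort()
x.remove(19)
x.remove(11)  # [57]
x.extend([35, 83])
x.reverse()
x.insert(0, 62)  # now [62, 83, 35, 57]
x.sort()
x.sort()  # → [35, 57, 62, 83]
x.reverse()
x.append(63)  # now [83, 62, 57, 35, 63]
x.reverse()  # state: [63, 35, 57, 62, 83]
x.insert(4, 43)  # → [63, 35, 57, 62, 43, 83]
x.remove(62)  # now [63, 35, 57, 43, 83]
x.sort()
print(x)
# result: [35, 43, 57, 63, 83]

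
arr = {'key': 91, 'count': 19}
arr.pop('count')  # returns 19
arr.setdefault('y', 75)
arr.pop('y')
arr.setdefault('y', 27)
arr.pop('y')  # 27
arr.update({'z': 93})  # {'key': 91, 'z': 93}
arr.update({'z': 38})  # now {'key': 91, 'z': 38}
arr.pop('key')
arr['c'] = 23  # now {'z': 38, 'c': 23}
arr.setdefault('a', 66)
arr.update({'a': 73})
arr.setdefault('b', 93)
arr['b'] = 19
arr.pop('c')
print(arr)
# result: {'z': 38, 'a': 73, 'b': 19}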